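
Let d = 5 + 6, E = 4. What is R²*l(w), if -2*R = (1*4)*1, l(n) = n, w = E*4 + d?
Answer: 108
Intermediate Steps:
d = 11
w = 27 (w = 4*4 + 11 = 16 + 11 = 27)
R = -2 (R = -1*4/2 = -2 ≈ -2.0000)
R²*l(w) = (-2)²*27 = 4*27 = 108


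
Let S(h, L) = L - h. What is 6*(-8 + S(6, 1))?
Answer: -78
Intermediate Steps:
6*(-8 + S(6, 1)) = 6*(-8 + (1 - 1*6)) = 6*(-8 + (1 - 6)) = 6*(-8 - 5) = 6*(-13) = -78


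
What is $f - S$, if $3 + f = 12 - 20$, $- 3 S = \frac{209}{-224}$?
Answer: $- \frac{7601}{672} \approx -11.311$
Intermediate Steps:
$S = \frac{209}{672}$ ($S = - \frac{209 \frac{1}{-224}}{3} = - \frac{209 \left(- \frac{1}{224}\right)}{3} = \left(- \frac{1}{3}\right) \left(- \frac{209}{224}\right) = \frac{209}{672} \approx 0.31101$)
$f = -11$ ($f = -3 + \left(12 - 20\right) = -3 - 8 = -11$)
$f - S = -11 - \frac{209}{672} = - \frac{7601}{672}$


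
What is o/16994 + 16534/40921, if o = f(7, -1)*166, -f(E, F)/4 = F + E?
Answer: 58974766/347705737 ≈ 0.16961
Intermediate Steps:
f(E, F) = -4*E - 4*F (f(E, F) = -4*(F + E) = -4*(E + F) = -4*E - 4*F)
o = -3984 (o = (-4*7 - 4*(-1))*166 = (-28 + 4)*166 = -24*166 = -3984)
o/16994 + 16534/40921 = -3984/16994 + 16534/40921 = -3984*1/16994 + 16534*(1/40921) = -1992/8497 + 16534/40921 = 58974766/347705737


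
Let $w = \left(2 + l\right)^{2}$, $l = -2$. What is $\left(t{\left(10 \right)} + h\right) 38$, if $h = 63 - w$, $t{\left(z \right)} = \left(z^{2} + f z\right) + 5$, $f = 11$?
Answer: $10564$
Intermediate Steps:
$w = 0$ ($w = \left(2 - 2\right)^{2} = 0^{2} = 0$)
$t{\left(z \right)} = 5 + z^{2} + 11 z$ ($t{\left(z \right)} = \left(z^{2} + 11 z\right) + 5 = 5 + z^{2} + 11 z$)
$h = 63$ ($h = 63 - 0 = 63 + 0 = 63$)
$\left(t{\left(10 \right)} + h\right) 38 = \left(\left(5 + 10^{2} + 11 \cdot 10\right) + 63\right) 38 = \left(\left(5 + 100 + 110\right) + 63\right) 38 = \left(215 + 63\right) 38 = 278 \cdot 38 = 10564$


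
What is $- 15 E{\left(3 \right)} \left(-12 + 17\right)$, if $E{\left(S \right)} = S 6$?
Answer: $-1350$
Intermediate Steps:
$E{\left(S \right)} = 6 S$
$- 15 E{\left(3 \right)} \left(-12 + 17\right) = - 15 \cdot 6 \cdot 3 \left(-12 + 17\right) = \left(-15\right) 18 \cdot 5 = \left(-270\right) 5 = -1350$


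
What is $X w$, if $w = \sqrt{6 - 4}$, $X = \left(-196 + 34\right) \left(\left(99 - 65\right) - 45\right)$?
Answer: $1782 \sqrt{2} \approx 2520.1$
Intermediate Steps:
$X = 1782$ ($X = - 162 \left(\left(99 - 65\right) - 45\right) = - 162 \left(34 - 45\right) = \left(-162\right) \left(-11\right) = 1782$)
$w = \sqrt{2} \approx 1.4142$
$X w = 1782 \sqrt{2}$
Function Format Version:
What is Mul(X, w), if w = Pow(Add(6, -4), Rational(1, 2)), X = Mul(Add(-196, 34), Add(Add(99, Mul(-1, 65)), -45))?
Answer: Mul(1782, Pow(2, Rational(1, 2))) ≈ 2520.1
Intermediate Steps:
X = 1782 (X = Mul(-162, Add(Add(99, -65), -45)) = Mul(-162, Add(34, -45)) = Mul(-162, -11) = 1782)
w = Pow(2, Rational(1, 2)) ≈ 1.4142
Mul(X, w) = Mul(1782, Pow(2, Rational(1, 2)))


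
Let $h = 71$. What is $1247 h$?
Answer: $88537$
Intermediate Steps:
$1247 h = 1247 \cdot 71 = 88537$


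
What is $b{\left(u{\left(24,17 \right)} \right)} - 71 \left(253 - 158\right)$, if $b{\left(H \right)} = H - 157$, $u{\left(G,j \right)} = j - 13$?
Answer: $-6898$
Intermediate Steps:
$u{\left(G,j \right)} = -13 + j$
$b{\left(H \right)} = -157 + H$
$b{\left(u{\left(24,17 \right)} \right)} - 71 \left(253 - 158\right) = \left(-157 + \left(-13 + 17\right)\right) - 71 \left(253 - 158\right) = \left(-157 + 4\right) - 6745 = -153 - 6745 = -6898$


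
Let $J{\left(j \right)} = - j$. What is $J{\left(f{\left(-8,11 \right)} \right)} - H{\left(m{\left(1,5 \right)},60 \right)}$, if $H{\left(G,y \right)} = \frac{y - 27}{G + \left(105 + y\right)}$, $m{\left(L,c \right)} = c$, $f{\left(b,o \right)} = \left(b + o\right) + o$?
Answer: $- \frac{2413}{170} \approx -14.194$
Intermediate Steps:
$f{\left(b,o \right)} = b + 2 o$
$H{\left(G,y \right)} = \frac{-27 + y}{105 + G + y}$
$J{\left(f{\left(-8,11 \right)} \right)} - H{\left(m{\left(1,5 \right)},60 \right)} = - (-8 + 2 \cdot 11) - \frac{-27 + 60}{105 + 5 + 60} = - (-8 + 22) - \frac{1}{170} \cdot 33 = \left(-1\right) 14 - \frac{1}{170} \cdot 33 = -14 - \frac{33}{170} = - \frac{2413}{170}$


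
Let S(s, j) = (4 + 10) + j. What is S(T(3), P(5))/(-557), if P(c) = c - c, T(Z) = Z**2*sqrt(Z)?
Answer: -14/557 ≈ -0.025135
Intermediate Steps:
T(Z) = Z**(5/2)
P(c) = 0
S(s, j) = 14 + j
S(T(3), P(5))/(-557) = (14 + 0)/(-557) = 14*(-1/557) = -14/557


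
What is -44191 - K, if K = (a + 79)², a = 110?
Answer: -79912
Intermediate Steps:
K = 35721 (K = (110 + 79)² = 189² = 35721)
-44191 - K = -44191 - 1*35721 = -44191 - 35721 = -79912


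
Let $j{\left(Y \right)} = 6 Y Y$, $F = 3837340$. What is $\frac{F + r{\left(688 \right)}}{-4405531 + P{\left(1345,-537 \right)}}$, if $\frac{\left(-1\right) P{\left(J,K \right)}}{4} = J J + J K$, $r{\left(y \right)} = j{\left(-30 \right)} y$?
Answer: $- \frac{7552540}{8752571} \approx -0.86289$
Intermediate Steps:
$j{\left(Y \right)} = 6 Y^{2}$
$r{\left(y \right)} = 5400 y$ ($r{\left(y \right)} = 6 \left(-30\right)^{2} y = 6 \cdot 900 y = 5400 y$)
$P{\left(J,K \right)} = - 4 J^{2} - 4 J K$ ($P{\left(J,K \right)} = - 4 \left(J J + J K\right) = - 4 \left(J^{2} + J K\right) = - 4 J^{2} - 4 J K$)
$\frac{F + r{\left(688 \right)}}{-4405531 + P{\left(1345,-537 \right)}} = \frac{3837340 + 5400 \cdot 688}{-4405531 - 5380 \left(1345 - 537\right)} = \frac{3837340 + 3715200}{-4405531 - 5380 \cdot 808} = \frac{7552540}{-4405531 - 4347040} = \frac{7552540}{-8752571} = 7552540 \left(- \frac{1}{8752571}\right) = - \frac{7552540}{8752571}$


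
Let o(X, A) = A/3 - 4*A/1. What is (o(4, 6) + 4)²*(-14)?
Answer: -4536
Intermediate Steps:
o(X, A) = -11*A/3 (o(X, A) = A*(⅓) - 4*A*1 = A/3 - 4*A = -11*A/3)
(o(4, 6) + 4)²*(-14) = (-11/3*6 + 4)²*(-14) = (-22 + 4)²*(-14) = (-18)²*(-14) = 324*(-14) = -4536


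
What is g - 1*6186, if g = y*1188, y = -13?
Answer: -21630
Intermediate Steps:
g = -15444 (g = -13*1188 = -15444)
g - 1*6186 = -15444 - 1*6186 = -15444 - 6186 = -21630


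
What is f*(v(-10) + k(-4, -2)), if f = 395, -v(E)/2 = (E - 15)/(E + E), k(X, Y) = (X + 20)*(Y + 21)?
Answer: 238185/2 ≈ 1.1909e+5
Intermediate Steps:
k(X, Y) = (20 + X)*(21 + Y)
v(E) = -(-15 + E)/E (v(E) = -2*(E - 15)/(E + E) = -2*(-15 + E)/(2*E) = -2*(-15 + E)*1/(2*E) = -(-15 + E)/E)
f*(v(-10) + k(-4, -2)) = 395*((15 - 1*(-10))/(-10) + (420 + 20*(-2) + 21*(-4) - 4*(-2))) = 395*(-(15 + 10)/10 + (420 - 40 - 84 + 8)) = 395*(-⅒*25 + 304) = 395*(-5/2 + 304) = 395*(603/2) = 238185/2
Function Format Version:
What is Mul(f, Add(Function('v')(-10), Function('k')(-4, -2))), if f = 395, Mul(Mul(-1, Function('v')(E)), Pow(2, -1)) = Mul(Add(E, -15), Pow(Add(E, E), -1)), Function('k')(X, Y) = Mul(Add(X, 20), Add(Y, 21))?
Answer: Rational(238185, 2) ≈ 1.1909e+5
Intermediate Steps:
Function('k')(X, Y) = Mul(Add(20, X), Add(21, Y))
Function('v')(E) = Mul(-1, Pow(E, -1), Add(-15, E)) (Function('v')(E) = Mul(-2, Mul(Add(E, -15), Pow(Add(E, E), -1))) = Mul(-2, Mul(Add(-15, E), Pow(Mul(2, E), -1))) = Mul(-2, Mul(Add(-15, E), Mul(Rational(1, 2), Pow(E, -1)))) = Mul(-2, Mul(Rational(1, 2), Pow(E, -1), Add(-15, E))) = Mul(-1, Pow(E, -1), Add(-15, E)))
Mul(f, Add(Function('v')(-10), Function('k')(-4, -2))) = Mul(395, Add(Mul(Pow(-10, -1), Add(15, Mul(-1, -10))), Add(420, Mul(20, -2), Mul(21, -4), Mul(-4, -2)))) = Mul(395, Add(Mul(Rational(-1, 10), Add(15, 10)), Add(420, -40, -84, 8))) = Mul(395, Add(Mul(Rational(-1, 10), 25), 304)) = Mul(395, Add(Rational(-5, 2), 304)) = Mul(395, Rational(603, 2)) = Rational(238185, 2)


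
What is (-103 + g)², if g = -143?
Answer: 60516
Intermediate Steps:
(-103 + g)² = (-103 - 143)² = (-246)² = 60516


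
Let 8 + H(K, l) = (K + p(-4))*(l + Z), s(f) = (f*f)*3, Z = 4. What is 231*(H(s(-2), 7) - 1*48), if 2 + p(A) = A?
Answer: 2310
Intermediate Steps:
p(A) = -2 + A
s(f) = 3*f² (s(f) = f²*3 = 3*f²)
H(K, l) = -8 + (-6 + K)*(4 + l) (H(K, l) = -8 + (K + (-2 - 4))*(l + 4) = -8 + (K - 6)*(4 + l) = -8 + (-6 + K)*(4 + l))
231*(H(s(-2), 7) - 1*48) = 231*((-32 - 6*7 + 4*(3*(-2)²) + (3*(-2)²)*7) - 1*48) = 231*((-32 - 42 + 4*(3*4) + (3*4)*7) - 48) = 231*((-32 - 42 + 4*12 + 12*7) - 48) = 231*((-32 - 42 + 48 + 84) - 48) = 231*(58 - 48) = 231*10 = 2310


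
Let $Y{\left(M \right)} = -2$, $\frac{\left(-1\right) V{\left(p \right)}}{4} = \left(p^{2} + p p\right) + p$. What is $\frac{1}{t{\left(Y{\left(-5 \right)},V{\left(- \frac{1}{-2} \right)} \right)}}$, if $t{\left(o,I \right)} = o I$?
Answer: $\frac{1}{8} \approx 0.125$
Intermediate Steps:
$V{\left(p \right)} = - 8 p^{2} - 4 p$ ($V{\left(p \right)} = - 4 \left(\left(p^{2} + p p\right) + p\right) = - 4 \left(\left(p^{2} + p^{2}\right) + p\right) = - 4 \left(2 p^{2} + p\right) = - 4 \left(p + 2 p^{2}\right) = - 8 p^{2} - 4 p$)
$t{\left(o,I \right)} = I o$
$\frac{1}{t{\left(Y{\left(-5 \right)},V{\left(- \frac{1}{-2} \right)} \right)}} = \frac{1}{- 4 \left(- \frac{1}{-2}\right) \left(1 + 2 \left(- \frac{1}{-2}\right)\right) \left(-2\right)} = \frac{1}{- 4 \left(\left(-1\right) \left(- \frac{1}{2}\right)\right) \left(1 + 2 \left(\left(-1\right) \left(- \frac{1}{2}\right)\right)\right) \left(-2\right)} = \frac{1}{\left(-4\right) \frac{1}{2} \left(1 + 2 \cdot \frac{1}{2}\right) \left(-2\right)} = \frac{1}{\left(-4\right) \frac{1}{2} \left(1 + 1\right) \left(-2\right)} = \frac{1}{\left(-4\right) \frac{1}{2} \cdot 2 \left(-2\right)} = \frac{1}{\left(-4\right) \left(-2\right)} = \frac{1}{8}$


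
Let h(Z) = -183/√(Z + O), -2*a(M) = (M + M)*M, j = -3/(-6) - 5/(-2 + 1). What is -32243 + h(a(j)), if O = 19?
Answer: -32243 + 122*I*√5/5 ≈ -32243.0 + 54.56*I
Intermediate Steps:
j = 11/2 (j = -3*(-⅙) - 5/(-1) = ½ - 5*(-1) = ½ + 5 = 11/2 ≈ 5.5000)
a(M) = -M² (a(M) = -(M + M)*M/2 = -2*M*M/2 = -M²)
h(Z) = -183/√(19 + Z) (h(Z) = -183/√(Z + 19) = -183/√(19 + Z))
-32243 + h(a(j)) = -32243 - 183/√(19 - (11/2)²) = -32243 - 183/√(19 - 1*121/4) = -32243 - 183/√(19 - 121/4) = -32243 - (-122)*I*√5/5 = -32243 + 122*I*√5/5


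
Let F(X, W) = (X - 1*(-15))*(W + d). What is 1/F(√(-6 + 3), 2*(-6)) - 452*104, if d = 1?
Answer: (-517088*√3 + 7756321*I)/(11*(√3 - 15*I)) ≈ -47008.0 + 0.00069046*I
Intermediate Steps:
F(X, W) = (1 + W)*(15 + X) (F(X, W) = (X - 1*(-15))*(W + 1) = (X + 15)*(1 + W) = (15 + X)*(1 + W) = (1 + W)*(15 + X))
1/F(√(-6 + 3), 2*(-6)) - 452*104 = 1/(15 + √(-6 + 3) + 15*(2*(-6)) + (2*(-6))*√(-6 + 3)) - 452*104 = 1/(15 + √(-3) + 15*(-12) - 12*I*√3) - 47008 = 1/(15 + I*√3 - 180 - 12*I*√3) - 47008 = 1/(-165 - 11*I*√3) - 47008 = -47008 + 1/(-165 - 11*I*√3)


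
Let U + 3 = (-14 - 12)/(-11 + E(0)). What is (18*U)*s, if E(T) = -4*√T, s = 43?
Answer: -5418/11 ≈ -492.55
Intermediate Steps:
U = -7/11 (U = -3 + (-14 - 12)/(-11 - 4*√0) = -3 - 26/(-11 - 4*0) = -3 - 26/(-11 + 0) = -3 - 26/(-11) = -3 - 26*(-1/11) = -3 + 26/11 = -7/11 ≈ -0.63636)
(18*U)*s = (18*(-7/11))*43 = -126/11*43 = -5418/11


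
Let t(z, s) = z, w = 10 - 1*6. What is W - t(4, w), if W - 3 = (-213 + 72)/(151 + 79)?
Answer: -371/230 ≈ -1.6130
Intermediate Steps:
w = 4 (w = 10 - 6 = 4)
W = 549/230 (W = 3 + (-213 + 72)/(151 + 79) = 3 - 141/230 = 549/230 ≈ 2.3870)
W - t(4, w) = 549/230 - 1*4 = 549/230 - 4 = -371/230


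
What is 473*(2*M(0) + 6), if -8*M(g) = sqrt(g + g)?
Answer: 2838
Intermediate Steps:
M(g) = -sqrt(2)*sqrt(g)/8 (M(g) = -sqrt(g + g)/8 = -sqrt(2)*sqrt(g)/8)
473*(2*M(0) + 6) = 473*(2*(-sqrt(2)*sqrt(0)/8) + 6) = 473*(2*(-1/8*sqrt(2)*0) + 6) = 473*(2*0 + 6) = 473*(0 + 6) = 473*6 = 2838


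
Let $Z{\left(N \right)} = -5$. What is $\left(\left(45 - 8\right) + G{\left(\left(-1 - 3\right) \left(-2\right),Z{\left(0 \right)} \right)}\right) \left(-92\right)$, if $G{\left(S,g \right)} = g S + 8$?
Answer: $-460$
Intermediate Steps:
$G{\left(S,g \right)} = 8 + S g$ ($G{\left(S,g \right)} = S g + 8 = 8 + S g$)
$\left(\left(45 - 8\right) + G{\left(\left(-1 - 3\right) \left(-2\right),Z{\left(0 \right)} \right)}\right) \left(-92\right) = \left(\left(45 - 8\right) + \left(8 + \left(-1 - 3\right) \left(-2\right) \left(-5\right)\right)\right) \left(-92\right) = \left(37 + \left(8 + \left(-4\right) \left(-2\right) \left(-5\right)\right)\right) \left(-92\right) = \left(37 + \left(8 + 8 \left(-5\right)\right)\right) \left(-92\right) = \left(37 + \left(8 - 40\right)\right) \left(-92\right) = \left(37 - 32\right) \left(-92\right) = 5 \left(-92\right) = -460$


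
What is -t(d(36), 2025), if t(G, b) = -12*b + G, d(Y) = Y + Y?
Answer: 24228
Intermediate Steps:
d(Y) = 2*Y
t(G, b) = G - 12*b
-t(d(36), 2025) = -(2*36 - 12*2025) = -(72 - 24300) = -1*(-24228) = 24228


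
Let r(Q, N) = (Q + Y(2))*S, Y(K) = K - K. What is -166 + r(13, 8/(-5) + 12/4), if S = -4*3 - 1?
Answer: -335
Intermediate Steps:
S = -13 (S = -12 - 1 = -13)
Y(K) = 0
r(Q, N) = -13*Q (r(Q, N) = (Q + 0)*(-13) = Q*(-13) = -13*Q)
-166 + r(13, 8/(-5) + 12/4) = -166 - 13*13 = -166 - 169 = -335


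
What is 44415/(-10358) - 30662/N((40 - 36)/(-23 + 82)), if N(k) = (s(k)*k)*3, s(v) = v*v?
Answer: -16306940492291/497184 ≈ -3.2799e+7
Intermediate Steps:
s(v) = v²
N(k) = 3*k³ (N(k) = (k²*k)*3 = k³*3 = 3*k³)
44415/(-10358) - 30662/N((40 - 36)/(-23 + 82)) = 44415/(-10358) - 30662*(-23 + 82)³/(3*(40 - 36)³) = 44415*(-1/10358) - 30662/(3*(4/59)³) = -44415/10358 - 30662/(3*(4*(1/59))³) = -44415/10358 - 30662/(3*(4/59)³) = -44415/10358 - 30662/(3*(64/205379)) = -44415/10358 - 30662/192/205379 = -44415/10358 - 30662*205379/192 = -44415/10358 - 3148665449/96 = -16306940492291/497184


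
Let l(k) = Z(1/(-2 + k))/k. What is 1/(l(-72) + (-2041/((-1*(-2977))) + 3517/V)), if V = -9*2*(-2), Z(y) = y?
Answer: 1220112/118361897 ≈ 0.010308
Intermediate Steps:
V = 36 (V = -18*(-2) = 36)
l(k) = 1/(k*(-2 + k)) (l(k) = 1/((-2 + k)*k) = 1/(k*(-2 + k)))
1/(l(-72) + (-2041/((-1*(-2977))) + 3517/V)) = 1/(1/((-72)*(-2 - 72)) + (-2041/((-1*(-2977))) + 3517/36)) = 1/(-1/72/(-74) + (-2041/2977 + 3517*(1/36))) = 1/(-1/72*(-1/74) + (-2041*1/2977 + 3517/36)) = 1/(1/5328 + (-157/229 + 3517/36)) = 1/(1/5328 + 799741/8244) = 1/(118361897/1220112) = 1220112/118361897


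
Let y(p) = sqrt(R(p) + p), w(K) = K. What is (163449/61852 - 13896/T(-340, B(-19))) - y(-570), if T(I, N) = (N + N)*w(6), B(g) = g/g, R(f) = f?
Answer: -71461167/61852 - 2*I*sqrt(285) ≈ -1155.4 - 33.764*I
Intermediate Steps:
B(g) = 1
T(I, N) = 12*N (T(I, N) = (N + N)*6 = (2*N)*6 = 12*N)
y(p) = sqrt(2)*sqrt(p) (y(p) = sqrt(p + p) = sqrt(2*p) = sqrt(2)*sqrt(p))
(163449/61852 - 13896/T(-340, B(-19))) - y(-570) = (163449/61852 - 13896/(12*1)) - sqrt(2)*sqrt(-570) = (163449*(1/61852) - 13896/12) - sqrt(2)*I*sqrt(570) = (163449/61852 - 13896*1/12) - 2*I*sqrt(285) = (163449/61852 - 1158) - 2*I*sqrt(285) = -71461167/61852 - 2*I*sqrt(285)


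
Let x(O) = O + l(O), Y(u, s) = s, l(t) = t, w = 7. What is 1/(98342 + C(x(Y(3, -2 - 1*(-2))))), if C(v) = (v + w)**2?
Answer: 1/98391 ≈ 1.0164e-5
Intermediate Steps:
x(O) = 2*O (x(O) = O + O = 2*O)
C(v) = (7 + v)**2 (C(v) = (v + 7)**2 = (7 + v)**2)
1/(98342 + C(x(Y(3, -2 - 1*(-2))))) = 1/(98342 + (7 + 2*(-2 - 1*(-2)))**2) = 1/(98342 + (7 + 2*(-2 + 2))**2) = 1/(98342 + (7 + 2*0)**2) = 1/(98342 + (7 + 0)**2) = 1/(98342 + 7**2) = 1/(98342 + 49) = 1/98391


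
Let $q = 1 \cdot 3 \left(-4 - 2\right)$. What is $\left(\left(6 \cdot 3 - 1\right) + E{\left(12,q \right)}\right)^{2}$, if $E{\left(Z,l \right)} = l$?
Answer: $1$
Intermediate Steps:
$q = -18$ ($q = 3 \left(-4 - 2\right) = 3 \left(-6\right) = -18$)
$\left(\left(6 \cdot 3 - 1\right) + E{\left(12,q \right)}\right)^{2} = \left(\left(6 \cdot 3 - 1\right) - 18\right)^{2} = \left(\left(18 - 1\right) - 18\right)^{2} = \left(17 - 18\right)^{2} = \left(-1\right)^{2} = 1$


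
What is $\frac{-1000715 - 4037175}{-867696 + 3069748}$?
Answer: $- \frac{2518945}{1101026} \approx -2.2878$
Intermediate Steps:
$\frac{-1000715 - 4037175}{-867696 + 3069748} = - \frac{5037890}{2202052} = \left(-5037890\right) \frac{1}{2202052} = - \frac{2518945}{1101026}$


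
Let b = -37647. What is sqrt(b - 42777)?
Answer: 6*I*sqrt(2234) ≈ 283.59*I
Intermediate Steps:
sqrt(b - 42777) = sqrt(-37647 - 42777) = sqrt(-80424) = 6*I*sqrt(2234)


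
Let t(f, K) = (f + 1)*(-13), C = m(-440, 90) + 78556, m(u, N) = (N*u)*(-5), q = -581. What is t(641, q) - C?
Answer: -284902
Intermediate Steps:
m(u, N) = -5*N*u
C = 276556 (C = -5*90*(-440) + 78556 = 198000 + 78556 = 276556)
t(f, K) = -13 - 13*f (t(f, K) = (1 + f)*(-13) = -13 - 13*f)
t(641, q) - C = (-13 - 13*641) - 1*276556 = (-13 - 8333) - 276556 = -8346 - 276556 = -284902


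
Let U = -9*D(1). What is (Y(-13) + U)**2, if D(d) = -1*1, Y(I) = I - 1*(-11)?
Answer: 49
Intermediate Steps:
Y(I) = 11 + I (Y(I) = I + 11 = 11 + I)
D(d) = -1
U = 9 (U = -9*(-1) = 9)
(Y(-13) + U)**2 = ((11 - 13) + 9)**2 = (-2 + 9)**2 = 7**2 = 49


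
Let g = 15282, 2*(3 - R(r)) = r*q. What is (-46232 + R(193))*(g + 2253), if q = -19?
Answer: -1556950185/2 ≈ -7.7848e+8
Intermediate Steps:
R(r) = 3 + 19*r/2 (R(r) = 3 - r*(-19)/2 = 3 - (-19)*r/2 = 3 + 19*r/2)
(-46232 + R(193))*(g + 2253) = (-46232 + (3 + (19/2)*193))*(15282 + 2253) = (-46232 + (3 + 3667/2))*17535 = (-46232 + 3673/2)*17535 = -88791/2*17535 = -1556950185/2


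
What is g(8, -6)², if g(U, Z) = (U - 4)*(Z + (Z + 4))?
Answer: 1024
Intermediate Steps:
g(U, Z) = (-4 + U)*(4 + 2*Z) (g(U, Z) = (-4 + U)*(Z + (4 + Z)) = (-4 + U)*(4 + 2*Z))
g(8, -6)² = (-16 - 8*(-6) + 4*8 + 2*8*(-6))² = (-16 + 48 + 32 - 96)² = (-32)² = 1024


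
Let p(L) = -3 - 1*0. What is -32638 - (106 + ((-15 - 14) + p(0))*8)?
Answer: -32488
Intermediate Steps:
p(L) = -3 (p(L) = -3 + 0 = -3)
-32638 - (106 + ((-15 - 14) + p(0))*8) = -32638 - (106 + ((-15 - 14) - 3)*8) = -32638 - (106 + (-29 - 3)*8) = -32638 - (106 - 32*8) = -32638 - (106 - 256) = -32638 - 1*(-150) = -32638 + 150 = -32488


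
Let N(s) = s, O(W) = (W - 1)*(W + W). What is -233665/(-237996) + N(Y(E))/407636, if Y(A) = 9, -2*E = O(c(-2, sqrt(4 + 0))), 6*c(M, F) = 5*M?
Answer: 5953275494/6063483591 ≈ 0.98182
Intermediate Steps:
c(M, F) = 5*M/6 (c(M, F) = (5*M)/6 = 5*M/6)
O(W) = 2*W*(-1 + W) (O(W) = (-1 + W)*(2*W) = 2*W*(-1 + W))
E = -40/9 (E = -(5/6)*(-2)*(-1 + (5/6)*(-2)) = -(-5)*(-1 - 5/3)/3 = -(-5)*(-8)/(3*3) = -1/2*80/9 = -40/9 ≈ -4.4444)
-233665/(-237996) + N(Y(E))/407636 = -233665/(-237996) + 9/407636 = -233665*(-1/237996) + 9*(1/407636) = 233665/237996 + 9/407636 = 5953275494/6063483591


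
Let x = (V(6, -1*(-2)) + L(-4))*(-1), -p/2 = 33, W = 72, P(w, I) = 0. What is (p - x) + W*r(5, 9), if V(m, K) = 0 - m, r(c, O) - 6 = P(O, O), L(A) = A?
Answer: 356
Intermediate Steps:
r(c, O) = 6 (r(c, O) = 6 + 0 = 6)
V(m, K) = -m
p = -66 (p = -2*33 = -66)
x = 10 (x = (-1*6 - 4)*(-1) = (-6 - 4)*(-1) = -10*(-1) = 10)
(p - x) + W*r(5, 9) = (-66 - 1*10) + 72*6 = (-66 - 10) + 432 = -76 + 432 = 356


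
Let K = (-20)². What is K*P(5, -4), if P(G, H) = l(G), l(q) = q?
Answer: 2000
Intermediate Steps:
P(G, H) = G
K = 400
K*P(5, -4) = 400*5 = 2000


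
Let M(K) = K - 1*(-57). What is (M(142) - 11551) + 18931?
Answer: 7579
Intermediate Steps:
M(K) = 57 + K (M(K) = K + 57 = 57 + K)
(M(142) - 11551) + 18931 = ((57 + 142) - 11551) + 18931 = (199 - 11551) + 18931 = -11352 + 18931 = 7579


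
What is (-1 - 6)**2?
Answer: 49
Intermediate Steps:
(-1 - 6)**2 = (-7)**2 = 49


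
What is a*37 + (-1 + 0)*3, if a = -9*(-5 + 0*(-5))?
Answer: 1662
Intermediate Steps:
a = 45 (a = -9*(-5 + 0) = -9*(-5) = 45)
a*37 + (-1 + 0)*3 = 45*37 + (-1 + 0)*3 = 1665 - 1*3 = 1665 - 3 = 1662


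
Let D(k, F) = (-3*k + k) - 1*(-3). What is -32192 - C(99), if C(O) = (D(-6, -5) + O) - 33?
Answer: -32273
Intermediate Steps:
D(k, F) = 3 - 2*k (D(k, F) = -2*k + 3 = 3 - 2*k)
C(O) = -18 + O (C(O) = ((3 - 2*(-6)) + O) - 33 = ((3 + 12) + O) - 33 = (15 + O) - 33 = -18 + O)
-32192 - C(99) = -32192 - (-18 + 99) = -32192 - 1*81 = -32192 - 81 = -32273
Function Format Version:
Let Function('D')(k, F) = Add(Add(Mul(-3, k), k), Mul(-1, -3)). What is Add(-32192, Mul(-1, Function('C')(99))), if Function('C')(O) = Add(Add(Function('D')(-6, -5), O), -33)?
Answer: -32273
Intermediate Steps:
Function('D')(k, F) = Add(3, Mul(-2, k)) (Function('D')(k, F) = Add(Mul(-2, k), 3) = Add(3, Mul(-2, k)))
Function('C')(O) = Add(-18, O) (Function('C')(O) = Add(Add(Add(3, Mul(-2, -6)), O), -33) = Add(Add(Add(3, 12), O), -33) = Add(Add(15, O), -33) = Add(-18, O))
Add(-32192, Mul(-1, Function('C')(99))) = Add(-32192, Mul(-1, Add(-18, 99))) = Add(-32192, Mul(-1, 81)) = Add(-32192, -81) = -32273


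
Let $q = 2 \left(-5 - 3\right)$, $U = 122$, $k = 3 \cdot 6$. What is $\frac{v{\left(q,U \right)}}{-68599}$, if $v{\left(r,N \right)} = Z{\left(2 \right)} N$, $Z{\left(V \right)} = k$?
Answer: $- \frac{2196}{68599} \approx -0.032012$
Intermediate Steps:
$k = 18$
$Z{\left(V \right)} = 18$
$q = -16$ ($q = 2 \left(-8\right) = -16$)
$v{\left(r,N \right)} = 18 N$
$\frac{v{\left(q,U \right)}}{-68599} = \frac{18 \cdot 122}{-68599} = 2196 \left(- \frac{1}{68599}\right) = - \frac{2196}{68599}$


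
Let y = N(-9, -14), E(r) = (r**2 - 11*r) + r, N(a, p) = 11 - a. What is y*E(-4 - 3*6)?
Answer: 14080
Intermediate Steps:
E(r) = r**2 - 10*r
y = 20 (y = 11 - 1*(-9) = 11 + 9 = 20)
y*E(-4 - 3*6) = 20*((-4 - 3*6)*(-10 + (-4 - 3*6))) = 20*((-4 - 18)*(-10 + (-4 - 18))) = 20*(-22*(-10 - 22)) = 20*(-22*(-32)) = 20*704 = 14080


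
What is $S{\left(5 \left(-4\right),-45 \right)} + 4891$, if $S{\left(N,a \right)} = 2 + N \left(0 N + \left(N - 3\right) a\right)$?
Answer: $-15807$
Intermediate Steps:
$S{\left(N,a \right)} = 2 + N a \left(-3 + N\right)$ ($S{\left(N,a \right)} = 2 + N \left(0 + \left(-3 + N\right) a\right) = 2 + N \left(0 + a \left(-3 + N\right)\right) = 2 + N a \left(-3 + N\right)$)
$S{\left(5 \left(-4\right),-45 \right)} + 4891 = \left(2 - 45 \left(5 \left(-4\right)\right)^{2} - 3 \cdot 5 \left(-4\right) \left(-45\right)\right) + 4891 = \left(2 - 45 \left(-20\right)^{2} - \left(-60\right) \left(-45\right)\right) + 4891 = \left(2 - 18000 - 2700\right) + 4891 = -20698 + 4891 = -15807$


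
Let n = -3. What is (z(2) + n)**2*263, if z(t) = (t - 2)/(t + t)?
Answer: 2367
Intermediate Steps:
z(t) = (-2 + t)/(2*t) (z(t) = (-2 + t)/((2*t)) = (-2 + t)*(1/(2*t)) = (-2 + t)/(2*t))
(z(2) + n)**2*263 = ((1/2)*(-2 + 2)/2 - 3)**2*263 = ((1/2)*(1/2)*0 - 3)**2*263 = (0 - 3)**2*263 = (-3)**2*263 = 9*263 = 2367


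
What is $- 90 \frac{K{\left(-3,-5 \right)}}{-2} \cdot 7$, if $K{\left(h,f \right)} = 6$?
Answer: $1890$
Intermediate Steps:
$- 90 \frac{K{\left(-3,-5 \right)}}{-2} \cdot 7 = - 90 \frac{6}{-2} \cdot 7 = - 90 \cdot 6 \left(- \frac{1}{2}\right) 7 = - 90 \left(\left(-3\right) 7\right) = \left(-90\right) \left(-21\right) = 1890$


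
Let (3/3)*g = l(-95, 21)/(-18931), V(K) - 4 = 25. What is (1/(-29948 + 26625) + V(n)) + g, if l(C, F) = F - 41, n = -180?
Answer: 1824371206/62907713 ≈ 29.001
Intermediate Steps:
l(C, F) = -41 + F
V(K) = 29 (V(K) = 4 + 25 = 29)
g = 20/18931 (g = (-41 + 21)/(-18931) = -20*(-1/18931) = 20/18931 ≈ 0.0010565)
(1/(-29948 + 26625) + V(n)) + g = (1/(-29948 + 26625) + 29) + 20/18931 = (1/(-3323) + 29) + 20/18931 = (-1/3323 + 29) + 20/18931 = 96366/3323 + 20/18931 = 1824371206/62907713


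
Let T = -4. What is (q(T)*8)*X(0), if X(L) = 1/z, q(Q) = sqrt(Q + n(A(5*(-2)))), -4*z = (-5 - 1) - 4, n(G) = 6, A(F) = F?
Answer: 16*sqrt(2)/5 ≈ 4.5255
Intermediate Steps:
z = 5/2 (z = -((-5 - 1) - 4)/4 = -(-6 - 4)/4 = -1/4*(-10) = 5/2 ≈ 2.5000)
q(Q) = sqrt(6 + Q) (q(Q) = sqrt(Q + 6) = sqrt(6 + Q))
X(L) = 2/5 (X(L) = 1/(5/2) = 2/5)
(q(T)*8)*X(0) = (sqrt(6 - 4)*8)*(2/5) = (sqrt(2)*8)*(2/5) = (8*sqrt(2))*(2/5) = 16*sqrt(2)/5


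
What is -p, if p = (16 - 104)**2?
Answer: -7744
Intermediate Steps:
p = 7744 (p = (-88)**2 = 7744)
-p = -1*7744 = -7744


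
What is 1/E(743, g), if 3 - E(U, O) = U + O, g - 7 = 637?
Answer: -1/1384 ≈ -0.00072254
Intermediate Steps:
g = 644 (g = 7 + 637 = 644)
E(U, O) = 3 - O - U (E(U, O) = 3 - (U + O) = 3 - (O + U) = 3 + (-O - U) = 3 - O - U)
1/E(743, g) = 1/(3 - 1*644 - 1*743) = 1/(3 - 644 - 743) = 1/(-1384) = -1/1384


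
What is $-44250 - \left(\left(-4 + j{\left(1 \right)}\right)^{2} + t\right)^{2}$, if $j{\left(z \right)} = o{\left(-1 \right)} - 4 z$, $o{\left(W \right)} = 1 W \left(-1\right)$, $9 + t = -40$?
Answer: $-44250$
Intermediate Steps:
$t = -49$ ($t = -9 - 40 = -49$)
$o{\left(W \right)} = - W$ ($o{\left(W \right)} = W \left(-1\right) = - W$)
$j{\left(z \right)} = 1 - 4 z$ ($j{\left(z \right)} = \left(-1\right) \left(-1\right) - 4 z = 1 - 4 z$)
$-44250 - \left(\left(-4 + j{\left(1 \right)}\right)^{2} + t\right)^{2} = -44250 - \left(\left(-4 + \left(1 - 4\right)\right)^{2} - 49\right)^{2} = -44250 - \left(\left(-4 - 3\right)^{2} - 49\right)^{2} = -44250 - \left(\left(-7\right)^{2} - 49\right)^{2} = -44250 - \left(49 - 49\right)^{2} = -44250 - 0^{2} = -44250 - 0 = -44250 + 0 = -44250$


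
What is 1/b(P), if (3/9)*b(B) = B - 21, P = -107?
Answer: -1/384 ≈ -0.0026042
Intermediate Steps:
b(B) = -63 + 3*B (b(B) = 3*(B - 21) = 3*(-21 + B) = -63 + 3*B)
1/b(P) = 1/(-63 + 3*(-107)) = 1/(-63 - 321) = 1/(-384) = -1/384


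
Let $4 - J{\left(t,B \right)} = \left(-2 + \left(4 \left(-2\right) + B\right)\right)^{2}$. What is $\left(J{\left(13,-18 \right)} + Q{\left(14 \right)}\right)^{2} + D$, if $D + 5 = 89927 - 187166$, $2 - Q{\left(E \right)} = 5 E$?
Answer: $621860$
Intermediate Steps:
$Q{\left(E \right)} = 2 - 5 E$
$D = -97244$ ($D = -5 + \left(89927 - 187166\right) = -5 - 97239 = -97244$)
$J{\left(t,B \right)} = 4 - \left(-10 + B\right)^{2}$ ($J{\left(t,B \right)} = 4 - \left(-2 + \left(4 \left(-2\right) + B\right)\right)^{2} = 4 - \left(-2 + \left(-8 + B\right)\right)^{2} = 4 - \left(-10 + B\right)^{2}$)
$\left(J{\left(13,-18 \right)} + Q{\left(14 \right)}\right)^{2} + D = \left(\left(4 - \left(-10 - 18\right)^{2}\right) + \left(2 - 70\right)\right)^{2} - 97244 = \left(\left(4 - \left(-28\right)^{2}\right) + \left(2 - 70\right)\right)^{2} - 97244 = \left(\left(4 - 784\right) - 68\right)^{2} - 97244 = \left(-780 - 68\right)^{2} - 97244 = \left(-848\right)^{2} - 97244 = 719104 - 97244 = 621860$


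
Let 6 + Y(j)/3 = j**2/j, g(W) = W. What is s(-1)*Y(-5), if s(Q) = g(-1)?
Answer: 33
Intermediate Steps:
s(Q) = -1
Y(j) = -18 + 3*j (Y(j) = -18 + 3*(j**2/j) = -18 + 3*j)
s(-1)*Y(-5) = -(-18 + 3*(-5)) = -(-18 - 15) = -1*(-33) = 33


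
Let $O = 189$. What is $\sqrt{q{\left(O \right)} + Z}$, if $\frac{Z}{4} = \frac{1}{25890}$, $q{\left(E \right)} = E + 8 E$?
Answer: $\frac{\sqrt{285041741415}}{12945} \approx 41.243$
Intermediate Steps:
$q{\left(E \right)} = 9 E$
$Z = \frac{2}{12945}$ ($Z = \frac{4}{25890} = 4 \cdot \frac{1}{25890} = \frac{2}{12945} \approx 0.0001545$)
$\sqrt{q{\left(O \right)} + Z} = \sqrt{9 \cdot 189 + \frac{2}{12945}} = \sqrt{1701 + \frac{2}{12945}} = \sqrt{\frac{22019447}{12945}} = \frac{\sqrt{285041741415}}{12945}$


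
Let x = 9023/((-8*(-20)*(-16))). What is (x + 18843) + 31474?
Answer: 128802497/2560 ≈ 50314.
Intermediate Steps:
x = -9023/2560 (x = 9023/((160*(-16))) = 9023/(-2560) = 9023*(-1/2560) = -9023/2560 ≈ -3.5246)
(x + 18843) + 31474 = (-9023/2560 + 18843) + 31474 = 48229057/2560 + 31474 = 128802497/2560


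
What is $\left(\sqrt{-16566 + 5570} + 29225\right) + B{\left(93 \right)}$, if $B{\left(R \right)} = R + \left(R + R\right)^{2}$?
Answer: $63914 + 2 i \sqrt{2749} \approx 63914.0 + 104.86 i$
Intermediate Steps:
$B{\left(R \right)} = R + 4 R^{2}$ ($B{\left(R \right)} = R + \left(2 R\right)^{2} = R + 4 R^{2}$)
$\left(\sqrt{-16566 + 5570} + 29225\right) + B{\left(93 \right)} = \left(\sqrt{-16566 + 5570} + 29225\right) + 93 \left(1 + 4 \cdot 93\right) = \left(\sqrt{-10996} + 29225\right) + 93 \left(1 + 372\right) = \left(2 i \sqrt{2749} + 29225\right) + 93 \cdot 373 = \left(29225 + 2 i \sqrt{2749}\right) + 34689 = 63914 + 2 i \sqrt{2749}$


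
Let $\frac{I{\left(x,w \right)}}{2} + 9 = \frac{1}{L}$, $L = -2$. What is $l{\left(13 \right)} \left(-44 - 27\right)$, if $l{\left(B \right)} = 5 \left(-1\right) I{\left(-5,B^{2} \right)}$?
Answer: $-6745$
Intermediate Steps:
$I{\left(x,w \right)} = -19$ ($I{\left(x,w \right)} = -18 + \frac{2}{-2} = -18 + 2 \left(- \frac{1}{2}\right) = -18 - 1 = -19$)
$l{\left(B \right)} = 95$ ($l{\left(B \right)} = 5 \left(-1\right) \left(-19\right) = \left(-5\right) \left(-19\right) = 95$)
$l{\left(13 \right)} \left(-44 - 27\right) = 95 \left(-44 - 27\right) = 95 \left(-71\right) = -6745$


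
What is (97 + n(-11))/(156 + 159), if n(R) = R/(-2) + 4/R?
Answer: 107/330 ≈ 0.32424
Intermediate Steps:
n(R) = 4/R - R/2 (n(R) = R*(-½) + 4/R = -R/2 + 4/R = 4/R - R/2)
(97 + n(-11))/(156 + 159) = (97 + (4/(-11) - ½*(-11)))/(156 + 159) = (97 + (4*(-1/11) + 11/2))/315 = (97 + (-4/11 + 11/2))/315 = (97 + 113/22)/315 = (1/315)*(2247/22) = 107/330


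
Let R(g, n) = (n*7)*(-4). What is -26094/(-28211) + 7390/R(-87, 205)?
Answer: -5869973/16193114 ≈ -0.36250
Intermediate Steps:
R(g, n) = -28*n (R(g, n) = (7*n)*(-4) = -28*n)
-26094/(-28211) + 7390/R(-87, 205) = -26094/(-28211) + 7390/((-28*205)) = -26094*(-1/28211) + 7390/(-5740) = 26094/28211 + 7390*(-1/5740) = 26094/28211 - 739/574 = -5869973/16193114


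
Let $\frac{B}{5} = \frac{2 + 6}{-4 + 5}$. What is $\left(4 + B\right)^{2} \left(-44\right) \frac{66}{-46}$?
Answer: $\frac{2811072}{23} \approx 1.2222 \cdot 10^{5}$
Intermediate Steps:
$B = 40$ ($B = 5 \frac{2 + 6}{-4 + 5} = 5 \cdot \frac{8}{1} = 5 \cdot 8 \cdot 1 = 5 \cdot 8 = 40$)
$\left(4 + B\right)^{2} \left(-44\right) \frac{66}{-46} = \left(4 + 40\right)^{2} \left(-44\right) \frac{66}{-46} = 44^{2} \left(-44\right) 66 \left(- \frac{1}{46}\right) = 1936 \left(-44\right) \left(- \frac{33}{23}\right) = \left(-85184\right) \left(- \frac{33}{23}\right) = \frac{2811072}{23}$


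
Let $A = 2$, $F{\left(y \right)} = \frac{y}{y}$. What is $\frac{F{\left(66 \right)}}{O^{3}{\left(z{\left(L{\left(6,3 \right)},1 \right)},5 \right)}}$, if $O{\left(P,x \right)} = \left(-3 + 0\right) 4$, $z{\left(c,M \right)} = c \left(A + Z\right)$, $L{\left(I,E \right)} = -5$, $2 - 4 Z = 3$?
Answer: $- \frac{1}{1728} \approx -0.0005787$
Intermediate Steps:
$F{\left(y \right)} = 1$
$Z = - \frac{1}{4}$ ($Z = \frac{1}{2} - \frac{3}{4} = - \frac{1}{4} \approx -0.25$)
$z{\left(c,M \right)} = \frac{7 c}{4}$ ($z{\left(c,M \right)} = c \left(2 - \frac{1}{4}\right) = c \frac{7}{4} = \frac{7 c}{4}$)
$O{\left(P,x \right)} = -12$ ($O{\left(P,x \right)} = \left(-3\right) 4 = -12$)
$\frac{F{\left(66 \right)}}{O^{3}{\left(z{\left(L{\left(6,3 \right)},1 \right)},5 \right)}} = 1 \frac{1}{\left(-12\right)^{3}} = 1 \frac{1}{-1728} = 1 \left(- \frac{1}{1728}\right) = - \frac{1}{1728}$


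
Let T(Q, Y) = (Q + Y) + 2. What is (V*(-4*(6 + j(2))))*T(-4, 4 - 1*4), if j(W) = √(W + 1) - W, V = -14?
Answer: -448 - 112*√3 ≈ -641.99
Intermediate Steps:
T(Q, Y) = 2 + Q + Y
j(W) = √(1 + W) - W
(V*(-4*(6 + j(2))))*T(-4, 4 - 1*4) = (-(-56)*(6 + (√(1 + 2) - 1*2)))*(2 - 4 + (4 - 1*4)) = (-(-56)*(6 + (√3 - 2)))*(2 - 4 + (4 - 4)) = (-(-56)*(6 + (-2 + √3)))*(2 - 4 + 0) = -(-56)*(4 + √3)*(-2) = -14*(-16 - 4*√3)*(-2) = (224 + 56*√3)*(-2) = -448 - 112*√3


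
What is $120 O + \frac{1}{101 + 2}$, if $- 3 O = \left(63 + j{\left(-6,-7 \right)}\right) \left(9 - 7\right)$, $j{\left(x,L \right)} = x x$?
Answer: $- \frac{815759}{103} \approx -7920.0$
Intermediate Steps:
$j{\left(x,L \right)} = x^{2}$
$O = -66$ ($O = - \frac{\left(63 + \left(-6\right)^{2}\right) \left(9 - 7\right)}{3} = - \frac{\left(63 + 36\right) 2}{3} = - \frac{99 \cdot 2}{3} = \left(- \frac{1}{3}\right) 198 = -66$)
$120 O + \frac{1}{101 + 2} = 120 \left(-66\right) + \frac{1}{101 + 2} = -7920 + \frac{1}{103} = - \frac{815759}{103}$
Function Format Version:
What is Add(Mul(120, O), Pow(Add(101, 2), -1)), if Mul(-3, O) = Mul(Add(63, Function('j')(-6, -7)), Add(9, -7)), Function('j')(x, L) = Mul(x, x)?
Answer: Rational(-815759, 103) ≈ -7920.0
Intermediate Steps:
Function('j')(x, L) = Pow(x, 2)
O = -66 (O = Mul(Rational(-1, 3), Mul(Add(63, Pow(-6, 2)), Add(9, -7))) = Mul(Rational(-1, 3), Mul(Add(63, 36), 2)) = Mul(Rational(-1, 3), Mul(99, 2)) = Mul(Rational(-1, 3), 198) = -66)
Add(Mul(120, O), Pow(Add(101, 2), -1)) = Add(Mul(120, -66), Pow(Add(101, 2), -1)) = Add(-7920, Pow(103, -1)) = Add(-7920, Rational(1, 103)) = Rational(-815759, 103)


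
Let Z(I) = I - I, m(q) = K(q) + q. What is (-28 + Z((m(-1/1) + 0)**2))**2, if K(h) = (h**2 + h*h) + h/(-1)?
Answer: 784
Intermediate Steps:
K(h) = -h + 2*h**2 (K(h) = (h**2 + h**2) + h*(-1) = 2*h**2 - h = -h + 2*h**2)
m(q) = q + q*(-1 + 2*q) (m(q) = q*(-1 + 2*q) + q = q + q*(-1 + 2*q))
Z(I) = 0
(-28 + Z((m(-1/1) + 0)**2))**2 = (-28 + 0)**2 = (-28)**2 = 784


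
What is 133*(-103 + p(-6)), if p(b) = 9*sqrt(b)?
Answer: -13699 + 1197*I*sqrt(6) ≈ -13699.0 + 2932.0*I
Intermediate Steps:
133*(-103 + p(-6)) = 133*(-103 + 9*sqrt(-6)) = 133*(-103 + 9*(I*sqrt(6))) = 133*(-103 + 9*I*sqrt(6)) = -13699 + 1197*I*sqrt(6)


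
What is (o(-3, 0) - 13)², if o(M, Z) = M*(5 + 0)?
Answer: 784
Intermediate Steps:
o(M, Z) = 5*M (o(M, Z) = M*5 = 5*M)
(o(-3, 0) - 13)² = (5*(-3) - 13)² = (-15 - 13)² = (-28)² = 784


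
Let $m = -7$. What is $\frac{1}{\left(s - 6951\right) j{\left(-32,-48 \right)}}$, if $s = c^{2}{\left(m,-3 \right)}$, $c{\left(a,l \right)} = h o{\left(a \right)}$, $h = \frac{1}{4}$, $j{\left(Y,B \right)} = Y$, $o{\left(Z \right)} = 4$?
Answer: $\frac{1}{222400} \approx 4.4964 \cdot 10^{-6}$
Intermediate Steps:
$h = \frac{1}{4} \approx 0.25$
$c{\left(a,l \right)} = 1$ ($c{\left(a,l \right)} = \frac{1}{4} \cdot 4 = 1$)
$s = 1$ ($s = 1^{2} = 1$)
$\frac{1}{\left(s - 6951\right) j{\left(-32,-48 \right)}} = \frac{1}{\left(1 - 6951\right) \left(-32\right)} = \frac{1}{-6950} \left(- \frac{1}{32}\right) = \left(- \frac{1}{6950}\right) \left(- \frac{1}{32}\right) = \frac{1}{222400}$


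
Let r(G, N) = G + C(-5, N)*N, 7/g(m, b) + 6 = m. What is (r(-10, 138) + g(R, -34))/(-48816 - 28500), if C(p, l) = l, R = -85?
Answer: -247441/1005108 ≈ -0.24618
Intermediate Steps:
g(m, b) = 7/(-6 + m)
r(G, N) = G + N² (r(G, N) = G + N*N = G + N²)
(r(-10, 138) + g(R, -34))/(-48816 - 28500) = ((-10 + 138²) + 7/(-6 - 85))/(-48816 - 28500) = ((-10 + 19044) + 7/(-91))/(-77316) = (19034 + 7*(-1/91))*(-1/77316) = (19034 - 1/13)*(-1/77316) = (247441/13)*(-1/77316) = -247441/1005108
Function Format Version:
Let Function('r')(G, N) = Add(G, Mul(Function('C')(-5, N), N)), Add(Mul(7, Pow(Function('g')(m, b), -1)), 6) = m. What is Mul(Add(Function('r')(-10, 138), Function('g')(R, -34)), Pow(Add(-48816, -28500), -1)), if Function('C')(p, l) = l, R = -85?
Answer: Rational(-247441, 1005108) ≈ -0.24618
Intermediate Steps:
Function('g')(m, b) = Mul(7, Pow(Add(-6, m), -1))
Function('r')(G, N) = Add(G, Pow(N, 2)) (Function('r')(G, N) = Add(G, Mul(N, N)) = Add(G, Pow(N, 2)))
Mul(Add(Function('r')(-10, 138), Function('g')(R, -34)), Pow(Add(-48816, -28500), -1)) = Mul(Add(Add(-10, Pow(138, 2)), Mul(7, Pow(Add(-6, -85), -1))), Pow(Add(-48816, -28500), -1)) = Mul(Add(Add(-10, 19044), Mul(7, Pow(-91, -1))), Pow(-77316, -1)) = Mul(Add(19034, Mul(7, Rational(-1, 91))), Rational(-1, 77316)) = Mul(Add(19034, Rational(-1, 13)), Rational(-1, 77316)) = Mul(Rational(247441, 13), Rational(-1, 77316)) = Rational(-247441, 1005108)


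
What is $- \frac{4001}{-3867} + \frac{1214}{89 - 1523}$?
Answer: $\frac{173816}{924213} \approx 0.18807$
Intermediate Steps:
$- \frac{4001}{-3867} + \frac{1214}{89 - 1523} = \left(-4001\right) \left(- \frac{1}{3867}\right) + \frac{1214}{-1434} = \frac{4001}{3867} + 1214 \left(- \frac{1}{1434}\right) = \frac{4001}{3867} - \frac{607}{717} = \frac{173816}{924213}$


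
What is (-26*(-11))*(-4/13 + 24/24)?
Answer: 198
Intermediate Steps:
(-26*(-11))*(-4/13 + 24/24) = 286*(-4*1/13 + 24*(1/24)) = 286*(-4/13 + 1) = 286*(9/13) = 198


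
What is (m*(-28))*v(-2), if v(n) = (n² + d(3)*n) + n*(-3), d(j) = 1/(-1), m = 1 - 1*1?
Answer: 0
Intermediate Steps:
m = 0 (m = 1 - 1 = 0)
d(j) = -1
v(n) = n² - 4*n (v(n) = (n² - n) + n*(-3) = (n² - n) - 3*n = n² - 4*n)
(m*(-28))*v(-2) = (0*(-28))*(-2*(-4 - 2)) = 0*(-2*(-6)) = 0*12 = 0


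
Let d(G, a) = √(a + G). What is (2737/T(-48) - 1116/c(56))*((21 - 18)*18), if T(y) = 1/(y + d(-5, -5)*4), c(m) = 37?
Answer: -262549512/37 + 591192*I*√10 ≈ -7.0959e+6 + 1.8695e+6*I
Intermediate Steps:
d(G, a) = √(G + a)
T(y) = 1/(y + 4*I*√10) (T(y) = 1/(y + √(-5 - 5)*4) = 1/(y + √(-10)*4) = 1/(y + (I*√10)*4) = 1/(y + 4*I*√10))
(2737/T(-48) - 1116/c(56))*((21 - 18)*18) = (2737/(1/(-48 + 4*I*√10)) - 1116/37)*((21 - 18)*18) = (2737*(-48 + 4*I*√10) - 1116*1/37)*(3*18) = ((-131376 + 10948*I*√10) - 1116/37)*54 = (-4862028/37 + 10948*I*√10)*54 = -262549512/37 + 591192*I*√10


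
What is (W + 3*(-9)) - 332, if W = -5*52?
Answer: -619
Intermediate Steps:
W = -260
(W + 3*(-9)) - 332 = (-260 + 3*(-9)) - 332 = (-260 - 27) - 332 = -287 - 332 = -619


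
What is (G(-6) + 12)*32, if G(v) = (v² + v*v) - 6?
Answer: 2496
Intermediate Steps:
G(v) = -6 + 2*v² (G(v) = (v² + v²) - 6 = 2*v² - 6 = -6 + 2*v²)
(G(-6) + 12)*32 = ((-6 + 2*(-6)²) + 12)*32 = ((-6 + 2*36) + 12)*32 = ((-6 + 72) + 12)*32 = (66 + 12)*32 = 78*32 = 2496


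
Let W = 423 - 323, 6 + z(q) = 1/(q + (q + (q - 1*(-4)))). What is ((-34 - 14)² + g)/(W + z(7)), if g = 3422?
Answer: 143150/2351 ≈ 60.889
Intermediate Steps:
z(q) = -6 + 1/(4 + 3*q) (z(q) = -6 + 1/(q + (q + (q - 1*(-4)))) = -6 + 1/(q + (q + (q + 4))) = -6 + 1/(q + (q + (4 + q))) = -6 + 1/(q + (4 + 2*q)) = -6 + 1/(4 + 3*q))
W = 100
((-34 - 14)² + g)/(W + z(7)) = ((-34 - 14)² + 3422)/(100 + (-23 - 18*7)/(4 + 3*7)) = ((-48)² + 3422)/(100 + (-23 - 126)/(4 + 21)) = (2304 + 3422)/(100 - 149/25) = 5726/(100 + (1/25)*(-149)) = 5726/(100 - 149/25) = 5726/(2351/25) = 5726*(25/2351) = 143150/2351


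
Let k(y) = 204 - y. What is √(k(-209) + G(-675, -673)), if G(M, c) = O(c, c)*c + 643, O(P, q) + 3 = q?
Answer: 2*√114001 ≈ 675.28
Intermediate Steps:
O(P, q) = -3 + q
G(M, c) = 643 + c*(-3 + c) (G(M, c) = (-3 + c)*c + 643 = c*(-3 + c) + 643 = 643 + c*(-3 + c))
√(k(-209) + G(-675, -673)) = √((204 - 1*(-209)) + (643 - 673*(-3 - 673))) = √((204 + 209) + (643 - 673*(-676))) = √(413 + (643 + 454948)) = √(413 + 455591) = √456004 = 2*√114001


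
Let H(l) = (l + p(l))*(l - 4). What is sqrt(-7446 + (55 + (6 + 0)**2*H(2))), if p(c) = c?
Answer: I*sqrt(7679) ≈ 87.63*I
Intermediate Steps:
H(l) = 2*l*(-4 + l) (H(l) = (l + l)*(l - 4) = (2*l)*(-4 + l) = 2*l*(-4 + l))
sqrt(-7446 + (55 + (6 + 0)**2*H(2))) = sqrt(-7446 + (55 + (6 + 0)**2*(2*2*(-4 + 2)))) = sqrt(-7446 + (55 + 6**2*(2*2*(-2)))) = sqrt(-7446 + (55 + 36*(-8))) = sqrt(-7446 + (55 - 288)) = sqrt(-7446 - 233) = sqrt(-7679) = I*sqrt(7679)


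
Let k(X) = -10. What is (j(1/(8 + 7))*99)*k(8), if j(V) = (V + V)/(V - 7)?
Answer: 495/26 ≈ 19.038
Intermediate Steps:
j(V) = 2*V/(-7 + V) (j(V) = (2*V)/(-7 + V) = 2*V/(-7 + V))
(j(1/(8 + 7))*99)*k(8) = ((2/((8 + 7)*(-7 + 1/(8 + 7))))*99)*(-10) = ((2/(15*(-7 + 1/15)))*99)*(-10) = ((2*(1/15)/(-7 + 1/15))*99)*(-10) = ((2*(1/15)/(-104/15))*99)*(-10) = ((2*(1/15)*(-15/104))*99)*(-10) = -1/52*99*(-10) = -99/52*(-10) = 495/26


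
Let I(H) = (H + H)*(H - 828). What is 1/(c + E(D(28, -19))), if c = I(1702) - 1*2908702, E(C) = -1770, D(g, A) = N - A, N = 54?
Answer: 1/64624 ≈ 1.5474e-5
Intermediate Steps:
D(g, A) = 54 - A
I(H) = 2*H*(-828 + H) (I(H) = (2*H)*(-828 + H) = 2*H*(-828 + H))
c = 66394 (c = 2*1702*(-828 + 1702) - 1*2908702 = 2*1702*874 - 2908702 = 2975096 - 2908702 = 66394)
1/(c + E(D(28, -19))) = 1/(66394 - 1770) = 1/64624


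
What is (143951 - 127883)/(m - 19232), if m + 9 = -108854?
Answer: -16068/128095 ≈ -0.12544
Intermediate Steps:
m = -108863 (m = -9 - 108854 = -108863)
(143951 - 127883)/(m - 19232) = (143951 - 127883)/(-108863 - 19232) = 16068/(-128095) = 16068*(-1/128095) = -16068/128095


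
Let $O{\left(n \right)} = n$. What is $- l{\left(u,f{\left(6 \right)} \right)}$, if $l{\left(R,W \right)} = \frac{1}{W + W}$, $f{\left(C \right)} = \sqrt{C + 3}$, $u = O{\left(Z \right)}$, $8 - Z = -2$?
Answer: $- \frac{1}{6} \approx -0.16667$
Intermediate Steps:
$Z = 10$ ($Z = 8 - -2 = 8 + 2 = 10$)
$u = 10$
$f{\left(C \right)} = \sqrt{3 + C}$
$l{\left(R,W \right)} = \frac{1}{2 W}$
$- l{\left(u,f{\left(6 \right)} \right)} = - \frac{1}{2 \sqrt{3 + 6}} = - \frac{1}{2 \sqrt{9}} = - \frac{1}{2 \cdot 3} = \left(-1\right) \frac{1}{6} = - \frac{1}{6}$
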